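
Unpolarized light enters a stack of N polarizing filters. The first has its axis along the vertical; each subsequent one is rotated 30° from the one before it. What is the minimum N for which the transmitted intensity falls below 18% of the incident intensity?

N = 5

First polarizer halves the unpolarized light: factor 1/2.
Each further stage multiplies by cos²(30°) = 0.75.
After N polarizers: T = 0.5·0.75^(N−1). Require T < 0.18 ⇒ N−1 > ln(0.18/0.5)/ln(0.75) = 3.55, so N−1 ≥ 4 and N = 5.
Check: N=5 gives T = 0.1582 < 0.18; N=4 gives T = 0.2109.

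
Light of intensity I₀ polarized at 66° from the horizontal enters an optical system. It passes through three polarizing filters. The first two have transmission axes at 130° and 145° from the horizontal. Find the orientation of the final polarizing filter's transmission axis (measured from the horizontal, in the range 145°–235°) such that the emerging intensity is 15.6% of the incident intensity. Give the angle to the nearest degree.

By Malus's law, I₁ = I₀ cos²(130° − 66°) = I₀ cos²(64°) = 0.1922 I₀.
I₂ = I₁ cos²(145° − 130°) = 0.1922 I₀ · cos²(15°) = 0.1793 I₀.
Need I₃/I₀ = 0.156, so cos²(θ − 145°) = 0.156 / 0.1793 = 0.8701.
θ − 145° = arccos(√0.8701) = 21.1°, giving θ ≈ 145 + 21.1 = 166.1°.

θ ≈ 166°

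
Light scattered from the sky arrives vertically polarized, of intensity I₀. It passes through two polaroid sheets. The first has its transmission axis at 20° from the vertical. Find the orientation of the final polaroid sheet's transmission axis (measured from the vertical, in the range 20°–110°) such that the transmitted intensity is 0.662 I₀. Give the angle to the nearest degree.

θ ≈ 50°

I₁ = I₀ cos²(20° − 0°) = I₀ cos²(20°) = 0.883 I₀.
Need I₂/I₀ = 0.662, so cos²(θ − 20°) = 0.662 / 0.883 = 0.7497.
θ − 20° = arccos(√0.7497) = 30.0°, giving θ ≈ 20 + 30.0 = 50.0°.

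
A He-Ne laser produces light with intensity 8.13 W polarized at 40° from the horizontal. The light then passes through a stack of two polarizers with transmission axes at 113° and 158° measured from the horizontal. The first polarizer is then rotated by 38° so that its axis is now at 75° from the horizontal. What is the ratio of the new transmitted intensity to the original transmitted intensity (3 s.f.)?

I_new/I_old ≈ 0.233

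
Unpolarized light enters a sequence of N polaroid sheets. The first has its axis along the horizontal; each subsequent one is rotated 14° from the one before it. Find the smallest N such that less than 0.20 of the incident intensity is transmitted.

N = 17

First polarizer halves the unpolarized light: factor 1/2.
Each further stage multiplies by cos²(14°) = 0.9415.
After N polarizers: T = 0.5·0.9415^(N−1). Require T < 0.20 ⇒ N−1 > ln(0.20/0.5)/ln(0.9415) = 15.19, so N−1 ≥ 16 and N = 17.
Check: N=17 gives T = 0.1905 < 0.20; N=16 gives T = 0.2023.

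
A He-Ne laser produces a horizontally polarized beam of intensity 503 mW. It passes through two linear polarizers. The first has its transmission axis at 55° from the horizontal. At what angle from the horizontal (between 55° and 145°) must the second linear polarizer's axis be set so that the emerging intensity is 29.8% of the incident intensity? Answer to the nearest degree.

I₁ = I₀ cos²(55° − 0°) = I₀ cos²(55°) = 0.329 I₀.
Need I₂/I₀ = 0.298, so cos²(θ − 55°) = 0.298 / 0.329 = 0.9058.
θ − 55° = arccos(√0.9058) = 17.9°, giving θ ≈ 55 + 17.9 = 72.9°.

θ ≈ 73°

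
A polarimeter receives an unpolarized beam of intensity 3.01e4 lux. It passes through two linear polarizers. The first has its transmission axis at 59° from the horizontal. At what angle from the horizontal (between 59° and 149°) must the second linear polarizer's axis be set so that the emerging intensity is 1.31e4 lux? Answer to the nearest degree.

θ ≈ 80°

Unpolarized light through the first polarizer → I₁ = ½ I₀, now polarized at 59°.
Target fraction: 1.31e4 / 3.01e4 lux = 0.4352 of I₀.
Need I₂/I₀ = 0.4352, so cos²(θ − 59°) = 0.4352 / 0.5 = 0.8704.
θ − 59° = arccos(√0.8704) = 21.1°, giving θ ≈ 59 + 21.1 = 80.1°.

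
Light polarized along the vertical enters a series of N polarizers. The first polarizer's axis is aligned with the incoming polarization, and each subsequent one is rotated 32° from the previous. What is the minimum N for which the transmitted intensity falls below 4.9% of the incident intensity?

First polarizer is aligned with the polarization: full transmission.
Each further stage multiplies by cos²(32°) = 0.7192.
After N polarizers: T = 0.7192^(N−1). Require T < 0.049 ⇒ N−1 > ln(0.049)/ln(0.7192) = 9.15, so N−1 ≥ 10 and N = 11.
Check: N=11 gives T = 0.03702 < 0.049; N=10 gives T = 0.05147.

N = 11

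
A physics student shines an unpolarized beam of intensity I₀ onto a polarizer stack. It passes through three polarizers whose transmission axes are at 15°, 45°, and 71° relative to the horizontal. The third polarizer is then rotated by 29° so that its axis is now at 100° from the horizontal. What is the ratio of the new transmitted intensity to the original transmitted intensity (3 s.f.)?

I_new/I_old ≈ 0.407

Before rotation:
Unpolarized light through the first polarizer → I₁ = ½ I₀, now polarized at 15°.
I₂ = I₁ cos²(45° − 15°) = 0.5 I₀ · cos²(30°) = 0.375 I₀.
I₃ = I₂ cos²(71° − 45°) = 0.375 I₀ · cos²(26°) = 0.3029 I₀.
After rotation:
Unpolarized light through the first polarizer → I₁ = ½ I₀, now polarized at 15°.
I₂ = I₁ cos²(45° − 15°) = 0.5 I₀ · cos²(30°) = 0.375 I₀.
I₃ = I₂ cos²(100° − 45°) = 0.375 I₀ · cos²(55°) = 0.1234 I₀.
Ratio = 0.1234 / 0.3029 = 0.4073.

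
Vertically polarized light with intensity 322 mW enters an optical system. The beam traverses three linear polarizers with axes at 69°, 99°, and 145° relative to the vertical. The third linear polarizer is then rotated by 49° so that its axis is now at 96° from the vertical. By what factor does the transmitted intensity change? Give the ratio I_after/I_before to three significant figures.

Before rotation:
I₁ = I₀ cos²(69° − 0°) = I₀ cos²(69°) = 0.1284 I₀.
I₂ = I₁ cos²(99° − 69°) = 0.1284 I₀ · cos²(30°) = 0.09632 I₀.
I₃ = I₂ cos²(145° − 99°) = 0.09632 I₀ · cos²(46°) = 0.04648 I₀.
After rotation:
I₁ = I₀ cos²(69° − 0°) = I₀ cos²(69°) = 0.1284 I₀.
I₂ = I₁ cos²(99° − 69°) = 0.1284 I₀ · cos²(30°) = 0.09632 I₀.
I₃ = I₂ cos²(96° − 99°) = 0.09632 I₀ · cos²(3°) = 0.09606 I₀.
Ratio = 0.09606 / 0.04648 = 2.067.

I_new/I_old ≈ 2.07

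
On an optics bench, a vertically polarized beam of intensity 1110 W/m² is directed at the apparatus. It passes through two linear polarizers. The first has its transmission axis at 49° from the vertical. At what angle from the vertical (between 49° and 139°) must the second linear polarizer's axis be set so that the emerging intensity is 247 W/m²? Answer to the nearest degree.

I₁ = I₀ cos²(49° − 0°) = I₀ cos²(49°) = 0.4304 I₀.
Target fraction: 247 / 1110 W/m² = 0.2225 of I₀.
Need I₂/I₀ = 0.2225, so cos²(θ − 49°) = 0.2225 / 0.4304 = 0.517.
θ − 49° = arccos(√0.517) = 44.0°, giving θ ≈ 49 + 44.0 = 93.0°.

θ ≈ 93°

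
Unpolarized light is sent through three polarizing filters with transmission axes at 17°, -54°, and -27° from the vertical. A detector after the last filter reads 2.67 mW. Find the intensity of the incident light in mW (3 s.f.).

Unpolarized light through the first polarizer → I₁ = ½ I₀, now polarized at 17°.
I₂ = I₁ cos²(-54° − 17°) = 0.5 I₀ · cos²(71°) = 0.053 I₀.
I₃ = I₂ cos²(-27° + 54°) = 0.053 I₀ · cos²(27°) = 0.04207 I₀.
So 2.67 mW = 0.04207 I₀, giving I₀ = 2.67/0.04207 = 63.46 mW.

I₀ ≈ 63.5 mW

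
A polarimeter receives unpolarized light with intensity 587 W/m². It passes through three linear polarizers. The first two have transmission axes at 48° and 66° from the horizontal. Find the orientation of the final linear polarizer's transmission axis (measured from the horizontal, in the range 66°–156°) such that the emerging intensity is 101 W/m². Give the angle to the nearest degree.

θ ≈ 118°

Unpolarized light through the first polarizer → I₁ = ½ I₀, now polarized at 48°.
I₂ = I₁ cos²(66° − 48°) = 0.5 I₀ · cos²(18°) = 0.4523 I₀.
Target fraction: 101 / 587 W/m² = 0.1721 of I₀.
Need I₃/I₀ = 0.1721, so cos²(θ − 66°) = 0.1721 / 0.4523 = 0.3805.
θ − 66° = arccos(√0.3805) = 51.9°, giving θ ≈ 66 + 51.9 = 117.9°.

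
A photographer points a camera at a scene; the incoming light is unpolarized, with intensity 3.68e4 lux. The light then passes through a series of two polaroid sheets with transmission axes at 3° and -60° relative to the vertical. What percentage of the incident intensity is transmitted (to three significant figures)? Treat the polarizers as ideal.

Unpolarized light through the first polarizer → I₁ = 3.68e4 lux/2 = 1.84e+04 lux, polarized at 3°.
I₂ = I₁ · cos²(63°) = 1.84e+04 · 0.2061 = 3792 lux.
That is 10.31% of the incident intensity.

≈ 10.3%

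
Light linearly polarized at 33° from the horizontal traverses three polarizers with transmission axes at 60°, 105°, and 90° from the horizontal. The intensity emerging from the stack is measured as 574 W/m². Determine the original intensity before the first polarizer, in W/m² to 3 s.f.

I₀ ≈ 1550 W/m²

By Malus's law, I₁ = I₀ cos²(60° − 33°) = I₀ cos²(27°) = 0.7939 I₀.
I₂ = I₁ cos²(105° − 60°) = 0.7939 I₀ · cos²(45°) = 0.3969 I₀.
I₃ = I₂ cos²(90° − 105°) = 0.3969 I₀ · cos²(15°) = 0.3704 I₀.
So 574 W/m² = 0.3704 I₀, giving I₀ = 574/0.3704 = 1550 W/m².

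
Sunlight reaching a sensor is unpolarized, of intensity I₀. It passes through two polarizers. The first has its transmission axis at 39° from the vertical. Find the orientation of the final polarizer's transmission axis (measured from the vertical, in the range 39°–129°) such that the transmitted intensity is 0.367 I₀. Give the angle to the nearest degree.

Unpolarized light through the first polarizer → I₁ = ½ I₀, now polarized at 39°.
Need I₂/I₀ = 0.367, so cos²(θ − 39°) = 0.367 / 0.5 = 0.734.
θ − 39° = arccos(√0.734) = 31.0°, giving θ ≈ 39 + 31.0 = 70.0°.

θ ≈ 70°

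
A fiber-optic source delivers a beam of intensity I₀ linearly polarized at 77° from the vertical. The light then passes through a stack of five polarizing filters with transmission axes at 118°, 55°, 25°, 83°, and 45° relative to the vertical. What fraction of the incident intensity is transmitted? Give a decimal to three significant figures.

By Malus's law, I₁ = I₀ cos²(118° − 77°) = I₀ cos²(41°) = 0.5696 I₀.
I₂ = I₁ cos²(55° − 118°) = 0.5696 I₀ · cos²(63°) = 0.1174 I₀.
I₃ = I₂ cos²(25° − 55°) = 0.1174 I₀ · cos²(30°) = 0.08805 I₀.
I₄ = I₃ cos²(83° − 25°) = 0.08805 I₀ · cos²(58°) = 0.02472 I₀.
I₅ = I₄ cos²(45° − 83°) = 0.02472 I₀ · cos²(38°) = 0.01535 I₀.
Transmitted fraction = 0.01535.

≈ 0.0154 I₀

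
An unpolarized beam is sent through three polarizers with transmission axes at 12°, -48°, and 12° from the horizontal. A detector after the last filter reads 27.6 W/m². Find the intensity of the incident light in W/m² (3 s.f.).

Unpolarized light through the first polarizer → I₁ = ½ I₀, now polarized at 12°.
I₂ = I₁ cos²(-48° − 12°) = 0.5 I₀ · cos²(60°) = 0.125 I₀.
I₃ = I₂ cos²(12° + 48°) = 0.125 I₀ · cos²(60°) = 0.03125 I₀.
So 27.6 W/m² = 0.03125 I₀, giving I₀ = 27.6/0.03125 = 883.2 W/m².

I₀ ≈ 883 W/m²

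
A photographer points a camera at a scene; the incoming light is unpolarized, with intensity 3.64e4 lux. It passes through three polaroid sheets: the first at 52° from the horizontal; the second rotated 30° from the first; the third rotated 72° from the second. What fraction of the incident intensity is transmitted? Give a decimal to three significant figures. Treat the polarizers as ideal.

I/I₀ ≈ 0.0358

Unpolarized light through the first polarizer → I₁ = 3.64e4 lux/2 = 1.82e+04 lux, polarized at 52°.
I₂ = I₁ · cos²(30°) = 1.82e+04 · 0.75 = 1.365e+04 lux.
I₃ = I₂ · cos²(72°) = 1.365e+04 · 0.09549 = 1303 lux.
Transmitted fraction = 0.03581.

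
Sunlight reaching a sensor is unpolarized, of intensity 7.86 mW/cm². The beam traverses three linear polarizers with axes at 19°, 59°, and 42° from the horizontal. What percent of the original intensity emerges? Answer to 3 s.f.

≈ 26.8%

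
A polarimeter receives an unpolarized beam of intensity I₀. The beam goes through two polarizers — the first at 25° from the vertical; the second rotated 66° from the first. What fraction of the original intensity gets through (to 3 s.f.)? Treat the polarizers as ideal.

Unpolarized light through the first polarizer → I₁ = ½ I₀, now polarized at 25°.
I₂ = I₁ cos²(66°) = 0.5 · 0.1654 I₀ = 0.08272 I₀.
Transmitted fraction = 0.08272.

≈ 0.0827 I₀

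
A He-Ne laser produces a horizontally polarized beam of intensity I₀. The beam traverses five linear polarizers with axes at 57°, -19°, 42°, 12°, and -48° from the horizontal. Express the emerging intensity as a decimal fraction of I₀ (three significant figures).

≈ 0.000765 I₀

By Malus's law, I₁ = I₀ cos²(57° − 0°) = I₀ cos²(57°) = 0.2966 I₀.
I₂ = I₁ cos²(-19° − 57°) = 0.2966 I₀ · cos²(76°) = 0.01736 I₀.
I₃ = I₂ cos²(42° + 19°) = 0.01736 I₀ · cos²(61°) = 0.00408 I₀.
I₄ = I₃ cos²(12° − 42°) = 0.00408 I₀ · cos²(30°) = 0.00306 I₀.
I₅ = I₄ cos²(-48° − 12°) = 0.00306 I₀ · cos²(60°) = 0.0007651 I₀.
Transmitted fraction = 0.0007651.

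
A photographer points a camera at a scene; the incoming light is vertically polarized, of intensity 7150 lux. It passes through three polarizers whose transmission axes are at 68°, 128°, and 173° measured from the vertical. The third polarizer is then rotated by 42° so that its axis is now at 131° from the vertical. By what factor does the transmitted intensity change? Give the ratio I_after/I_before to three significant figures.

Before rotation:
By Malus's law, I₁ = I₀ cos²(68° − 0°) = I₀ cos²(68°) = 0.1403 I₀.
I₂ = I₁ cos²(128° − 68°) = 0.1403 I₀ · cos²(60°) = 0.03508 I₀.
I₃ = I₂ cos²(173° − 128°) = 0.03508 I₀ · cos²(45°) = 0.01754 I₀.
After rotation:
I₁ = I₀ cos²(68° − 0°) = I₀ cos²(68°) = 0.1403 I₀.
I₂ = I₁ cos²(128° − 68°) = 0.1403 I₀ · cos²(60°) = 0.03508 I₀.
I₃ = I₂ cos²(131° − 128°) = 0.03508 I₀ · cos²(3°) = 0.03499 I₀.
Ratio = 0.03499 / 0.01754 = 1.995.

I_new/I_old ≈ 1.99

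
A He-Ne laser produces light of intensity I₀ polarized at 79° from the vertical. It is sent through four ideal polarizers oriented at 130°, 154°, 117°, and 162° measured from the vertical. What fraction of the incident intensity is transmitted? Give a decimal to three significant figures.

I₁ = I₀ cos²(130° − 79°) = I₀ cos²(51°) = 0.396 I₀.
I₂ = I₁ cos²(154° − 130°) = 0.396 I₀ · cos²(24°) = 0.3305 I₀.
I₃ = I₂ cos²(117° − 154°) = 0.3305 I₀ · cos²(37°) = 0.2108 I₀.
I₄ = I₃ cos²(162° − 117°) = 0.2108 I₀ · cos²(45°) = 0.1054 I₀.
Transmitted fraction = 0.1054.

≈ 0.105 I₀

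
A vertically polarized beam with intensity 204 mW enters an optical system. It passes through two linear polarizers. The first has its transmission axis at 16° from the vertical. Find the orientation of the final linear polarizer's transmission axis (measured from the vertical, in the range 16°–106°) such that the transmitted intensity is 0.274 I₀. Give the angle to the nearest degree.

θ ≈ 73°

I₁ = I₀ cos²(16° − 0°) = I₀ cos²(16°) = 0.924 I₀.
Need I₂/I₀ = 0.274, so cos²(θ − 16°) = 0.274 / 0.924 = 0.2965.
θ − 16° = arccos(√0.2965) = 57.0°, giving θ ≈ 16 + 57.0 = 73.0°.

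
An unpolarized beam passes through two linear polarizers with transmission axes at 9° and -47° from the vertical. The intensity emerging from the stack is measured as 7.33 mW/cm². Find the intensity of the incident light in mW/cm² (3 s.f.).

I₀ ≈ 46.9 mW/cm²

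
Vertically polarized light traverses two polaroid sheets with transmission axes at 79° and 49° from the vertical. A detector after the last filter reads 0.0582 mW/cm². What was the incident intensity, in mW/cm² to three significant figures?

I₁ = I₀ cos²(79° − 0°) = I₀ cos²(79°) = 0.03641 I₀.
I₂ = I₁ cos²(49° − 79°) = 0.03641 I₀ · cos²(30°) = 0.02731 I₀.
So 0.0582 mW/cm² = 0.02731 I₀, giving I₀ = 0.0582/0.02731 = 2.131 mW/cm².

I₀ ≈ 2.13 mW/cm²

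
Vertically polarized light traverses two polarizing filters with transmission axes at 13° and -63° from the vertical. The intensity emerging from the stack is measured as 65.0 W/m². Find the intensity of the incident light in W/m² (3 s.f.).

I₀ ≈ 1170 W/m²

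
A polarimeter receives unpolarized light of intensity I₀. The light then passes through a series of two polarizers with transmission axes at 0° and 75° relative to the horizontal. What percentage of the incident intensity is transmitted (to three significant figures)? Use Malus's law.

≈ 3.35%

Unpolarized light through the first polarizer → I₁ = ½ I₀, now polarized at 0°.
I₂ = I₁ cos²(75° − 0°) = 0.5 I₀ · cos²(75°) = 0.03349 I₀.
That is 3.349% of the incident intensity.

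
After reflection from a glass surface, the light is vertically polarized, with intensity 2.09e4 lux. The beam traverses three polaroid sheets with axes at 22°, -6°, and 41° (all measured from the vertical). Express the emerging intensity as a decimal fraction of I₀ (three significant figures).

I/I₀ ≈ 0.312

By Malus's law, I₁ = 2.09e4 lux · cos²(22°) = 1.797e+04 lux.
I₂ = I₁ · cos²(28°) = 1.797e+04 · 0.7796 = 1.401e+04 lux.
I₃ = I₂ · cos²(47°) = 1.401e+04 · 0.4651 = 6515 lux.
Transmitted fraction = 0.3117.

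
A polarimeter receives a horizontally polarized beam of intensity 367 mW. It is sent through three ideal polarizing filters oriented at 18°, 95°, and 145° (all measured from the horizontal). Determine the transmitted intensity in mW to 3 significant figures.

I₁ = 367 mW · cos²(18°) = 332 mW.
I₂ = I₁ · cos²(77°) = 332 · 0.0506 = 16.8 mW.
I₃ = I₂ · cos²(50°) = 16.8 · 0.4132 = 6.94 mW.

I ≈ 6.94 mW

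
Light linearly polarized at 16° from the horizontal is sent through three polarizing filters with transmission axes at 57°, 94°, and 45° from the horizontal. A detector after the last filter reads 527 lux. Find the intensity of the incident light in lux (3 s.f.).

I₀ ≈ 3370 lux

By Malus's law, I₁ = I₀ cos²(57° − 16°) = I₀ cos²(41°) = 0.5696 I₀.
I₂ = I₁ cos²(94° − 57°) = 0.5696 I₀ · cos²(37°) = 0.3633 I₀.
I₃ = I₂ cos²(45° − 94°) = 0.3633 I₀ · cos²(49°) = 0.1564 I₀.
So 527 lux = 0.1564 I₀, giving I₀ = 527/0.1564 = 3370 lux.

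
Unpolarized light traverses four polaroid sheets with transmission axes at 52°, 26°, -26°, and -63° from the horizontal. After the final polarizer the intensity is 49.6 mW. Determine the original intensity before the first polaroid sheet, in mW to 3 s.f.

Unpolarized light through the first polarizer → I₁ = ½ I₀, now polarized at 52°.
I₂ = I₁ cos²(26° − 52°) = 0.5 I₀ · cos²(26°) = 0.4039 I₀.
I₃ = I₂ cos²(-26° − 26°) = 0.4039 I₀ · cos²(52°) = 0.1531 I₀.
I₄ = I₃ cos²(-63° + 26°) = 0.1531 I₀ · cos²(37°) = 0.09765 I₀.
So 49.6 mW = 0.09765 I₀, giving I₀ = 49.6/0.09765 = 507.9 mW.

I₀ ≈ 508 mW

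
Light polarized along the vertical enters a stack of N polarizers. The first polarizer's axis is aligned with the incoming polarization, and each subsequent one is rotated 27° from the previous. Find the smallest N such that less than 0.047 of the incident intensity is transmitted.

N = 15

First polarizer is aligned with the polarization: full transmission.
Each further stage multiplies by cos²(27°) = 0.7939.
After N polarizers: T = 0.7939^(N−1). Require T < 0.047 ⇒ N−1 > ln(0.047)/ln(0.7939) = 13.25, so N−1 ≥ 14 and N = 15.
Check: N=15 gives T = 0.03951 < 0.047; N=14 gives T = 0.04976.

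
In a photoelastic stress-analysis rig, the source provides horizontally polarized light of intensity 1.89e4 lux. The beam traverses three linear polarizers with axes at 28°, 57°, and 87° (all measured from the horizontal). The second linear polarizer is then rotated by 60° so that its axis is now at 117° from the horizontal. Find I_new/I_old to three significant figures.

Before rotation:
I₁ = I₀ cos²(28° − 0°) = I₀ cos²(28°) = 0.7796 I₀.
I₂ = I₁ cos²(57° − 28°) = 0.7796 I₀ · cos²(29°) = 0.5964 I₀.
I₃ = I₂ cos²(87° − 57°) = 0.5964 I₀ · cos²(30°) = 0.4473 I₀.
After rotation:
I₁ = I₀ cos²(28° − 0°) = I₀ cos²(28°) = 0.7796 I₀.
I₂ = I₁ cos²(117° − 28°) = 0.7796 I₀ · cos²(89°) = 0.0002375 I₀.
I₃ = I₂ cos²(87° − 117°) = 0.0002375 I₀ · cos²(30°) = 0.0001781 I₀.
Ratio = 0.0001781 / 0.4473 = 0.0003982.

I_new/I_old ≈ 0.000398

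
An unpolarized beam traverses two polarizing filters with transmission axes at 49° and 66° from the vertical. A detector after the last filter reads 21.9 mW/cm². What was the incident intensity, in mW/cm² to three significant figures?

I₀ ≈ 47.9 mW/cm²

Unpolarized light through the first polarizer → I₁ = ½ I₀, now polarized at 49°.
I₂ = I₁ cos²(66° − 49°) = 0.5 I₀ · cos²(17°) = 0.4573 I₀.
So 21.9 mW/cm² = 0.4573 I₀, giving I₀ = 21.9/0.4573 = 47.89 mW/cm².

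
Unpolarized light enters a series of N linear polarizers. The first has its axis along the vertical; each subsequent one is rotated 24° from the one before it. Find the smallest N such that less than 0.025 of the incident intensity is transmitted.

N = 18

First polarizer halves the unpolarized light: factor 1/2.
Each further stage multiplies by cos²(24°) = 0.8346.
After N polarizers: T = 0.5·0.8346^(N−1). Require T < 0.025 ⇒ N−1 > ln(0.025/0.5)/ln(0.8346) = 16.57, so N−1 ≥ 17 and N = 18.
Check: N=18 gives T = 0.02311 < 0.025; N=17 gives T = 0.02769.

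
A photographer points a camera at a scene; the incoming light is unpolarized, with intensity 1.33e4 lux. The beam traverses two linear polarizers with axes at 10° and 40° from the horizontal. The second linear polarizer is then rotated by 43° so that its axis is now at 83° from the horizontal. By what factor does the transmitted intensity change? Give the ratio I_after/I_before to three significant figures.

I_new/I_old ≈ 0.114

Before rotation:
Unpolarized light through the first polarizer → I₁ = ½ I₀, now polarized at 10°.
I₂ = I₁ cos²(40° − 10°) = 0.5 I₀ · cos²(30°) = 0.375 I₀.
After rotation:
Unpolarized light through the first polarizer → I₁ = ½ I₀, now polarized at 10°.
I₂ = I₁ cos²(83° − 10°) = 0.5 I₀ · cos²(73°) = 0.04274 I₀.
Ratio = 0.04274 / 0.375 = 0.114.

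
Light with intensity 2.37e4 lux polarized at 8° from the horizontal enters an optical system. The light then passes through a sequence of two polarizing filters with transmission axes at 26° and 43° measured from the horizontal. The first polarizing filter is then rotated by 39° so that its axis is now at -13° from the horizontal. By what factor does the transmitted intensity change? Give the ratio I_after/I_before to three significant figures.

I_new/I_old ≈ 0.329

Before rotation:
By Malus's law, I₁ = I₀ cos²(26° − 8°) = I₀ cos²(18°) = 0.9045 I₀.
I₂ = I₁ cos²(43° − 26°) = 0.9045 I₀ · cos²(17°) = 0.8272 I₀.
After rotation:
I₁ = I₀ cos²(-13° − 8°) = I₀ cos²(21°) = 0.8716 I₀.
I₂ = I₁ cos²(43° + 13°) = 0.8716 I₀ · cos²(56°) = 0.2725 I₀.
Ratio = 0.2725 / 0.8272 = 0.3295.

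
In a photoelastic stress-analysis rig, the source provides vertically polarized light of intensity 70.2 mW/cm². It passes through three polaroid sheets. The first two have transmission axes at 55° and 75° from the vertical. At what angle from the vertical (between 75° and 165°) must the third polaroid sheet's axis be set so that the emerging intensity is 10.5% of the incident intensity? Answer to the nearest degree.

θ ≈ 128°

I₁ = I₀ cos²(55° − 0°) = I₀ cos²(55°) = 0.329 I₀.
I₂ = I₁ cos²(75° − 55°) = 0.329 I₀ · cos²(20°) = 0.2905 I₀.
Need I₃/I₀ = 0.105, so cos²(θ − 75°) = 0.105 / 0.2905 = 0.3614.
θ − 75° = arccos(√0.3614) = 53.0°, giving θ ≈ 75 + 53.0 = 128.0°.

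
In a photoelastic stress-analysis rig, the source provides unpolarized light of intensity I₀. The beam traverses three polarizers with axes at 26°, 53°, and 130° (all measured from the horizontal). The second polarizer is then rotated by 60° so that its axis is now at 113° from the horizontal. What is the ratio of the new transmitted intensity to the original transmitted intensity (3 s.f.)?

I_new/I_old ≈ 0.0624

Before rotation:
Unpolarized light through the first polarizer → I₁ = ½ I₀, now polarized at 26°.
I₂ = I₁ cos²(53° − 26°) = 0.5 I₀ · cos²(27°) = 0.3969 I₀.
I₃ = I₂ cos²(130° − 53°) = 0.3969 I₀ · cos²(77°) = 0.02009 I₀.
After rotation:
Unpolarized light through the first polarizer → I₁ = ½ I₀, now polarized at 26°.
I₂ = I₁ cos²(113° − 26°) = 0.5 I₀ · cos²(87°) = 0.00137 I₀.
I₃ = I₂ cos²(130° − 113°) = 0.00137 I₀ · cos²(17°) = 0.001252 I₀.
Ratio = 0.001252 / 0.02009 = 0.06235.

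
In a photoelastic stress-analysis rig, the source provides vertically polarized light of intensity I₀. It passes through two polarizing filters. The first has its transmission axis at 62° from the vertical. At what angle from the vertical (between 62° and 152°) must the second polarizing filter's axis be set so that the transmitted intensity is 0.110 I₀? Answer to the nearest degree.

θ ≈ 107°

I₁ = I₀ cos²(62° − 0°) = I₀ cos²(62°) = 0.2204 I₀.
Need I₂/I₀ = 0.11, so cos²(θ − 62°) = 0.11 / 0.2204 = 0.4991.
θ − 62° = arccos(√0.4991) = 45.1°, giving θ ≈ 62 + 45.1 = 107.1°.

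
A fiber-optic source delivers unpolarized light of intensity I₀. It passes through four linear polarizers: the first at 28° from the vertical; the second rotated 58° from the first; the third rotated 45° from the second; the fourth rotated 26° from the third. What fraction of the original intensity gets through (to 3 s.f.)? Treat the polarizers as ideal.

Unpolarized light through the first polarizer → I₁ = ½ I₀, now polarized at 28°.
I₂ = I₁ cos²(58°) = 0.5 · 0.2808 I₀ = 0.1404 I₀.
I₃ = I₂ cos²(45°) = 0.1404 · 0.5 I₀ = 0.0702 I₀.
I₄ = I₃ cos²(26°) = 0.0702 · 0.8078 I₀ = 0.05671 I₀.
Transmitted fraction = 0.05671.

≈ 0.0567 I₀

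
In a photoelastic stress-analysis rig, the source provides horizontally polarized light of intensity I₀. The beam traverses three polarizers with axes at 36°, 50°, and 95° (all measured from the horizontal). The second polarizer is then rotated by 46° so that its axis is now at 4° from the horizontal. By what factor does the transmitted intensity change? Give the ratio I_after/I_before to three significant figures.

Before rotation:
I₁ = I₀ cos²(36° − 0°) = I₀ cos²(36°) = 0.6545 I₀.
I₂ = I₁ cos²(50° − 36°) = 0.6545 I₀ · cos²(14°) = 0.6162 I₀.
I₃ = I₂ cos²(95° − 50°) = 0.6162 I₀ · cos²(45°) = 0.3081 I₀.
After rotation:
I₁ = I₀ cos²(36° − 0°) = I₀ cos²(36°) = 0.6545 I₀.
I₂ = I₁ cos²(4° − 36°) = 0.6545 I₀ · cos²(32°) = 0.4707 I₀.
Angle between axes 2 and 3: 89°. I₃ = 0.4707 I₀ · cos²(89°) = 0.0001434 I₀.
Ratio = 0.0001434 / 0.3081 = 0.0004653.

I_new/I_old ≈ 0.000465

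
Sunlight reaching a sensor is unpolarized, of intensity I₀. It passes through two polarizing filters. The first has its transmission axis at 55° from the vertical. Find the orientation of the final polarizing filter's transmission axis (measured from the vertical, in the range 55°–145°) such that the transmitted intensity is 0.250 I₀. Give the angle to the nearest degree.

θ ≈ 100°

Unpolarized light through the first polarizer → I₁ = ½ I₀, now polarized at 55°.
Need I₂/I₀ = 0.25, so cos²(θ − 55°) = 0.25 / 0.5 = 0.5.
θ − 55° = arccos(√0.5) = 45.0°, giving θ ≈ 55 + 45.0 = 100.0°.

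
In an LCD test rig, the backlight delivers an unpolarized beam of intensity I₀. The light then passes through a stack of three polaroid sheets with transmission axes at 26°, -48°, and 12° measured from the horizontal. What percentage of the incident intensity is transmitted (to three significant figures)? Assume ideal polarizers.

Unpolarized light through the first polarizer → I₁ = ½ I₀, now polarized at 26°.
I₂ = I₁ cos²(-48° − 26°) = 0.5 I₀ · cos²(74°) = 0.03799 I₀.
I₃ = I₂ cos²(12° + 48°) = 0.03799 I₀ · cos²(60°) = 0.009497 I₀.
That is 0.9497% of the incident intensity.

≈ 0.950%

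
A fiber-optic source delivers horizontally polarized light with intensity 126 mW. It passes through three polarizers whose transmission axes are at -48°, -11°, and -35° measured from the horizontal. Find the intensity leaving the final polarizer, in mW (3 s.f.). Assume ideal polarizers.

By Malus's law, I₁ = 126 mW · cos²(48°) = 56.41 mW.
I₂ = I₁ · cos²(37°) = 56.41 · 0.6378 = 35.98 mW.
I₃ = I₂ · cos²(24°) = 35.98 · 0.8346 = 30.03 mW.

I ≈ 30.0 mW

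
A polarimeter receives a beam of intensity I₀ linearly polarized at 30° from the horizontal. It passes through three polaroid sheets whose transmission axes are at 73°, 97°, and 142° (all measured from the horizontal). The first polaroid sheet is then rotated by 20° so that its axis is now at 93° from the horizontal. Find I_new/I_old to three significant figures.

I_new/I_old ≈ 0.459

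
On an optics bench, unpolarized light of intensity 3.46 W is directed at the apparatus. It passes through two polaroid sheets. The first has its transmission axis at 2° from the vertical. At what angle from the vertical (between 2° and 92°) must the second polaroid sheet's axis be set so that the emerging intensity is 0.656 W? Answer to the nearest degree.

θ ≈ 54°

Unpolarized light through the first polarizer → I₁ = ½ I₀, now polarized at 2°.
Target fraction: 0.656 / 3.46 W = 0.1896 of I₀.
Need I₂/I₀ = 0.1896, so cos²(θ − 2°) = 0.1896 / 0.5 = 0.3792.
θ − 2° = arccos(√0.3792) = 52.0°, giving θ ≈ 2 + 52.0 = 54.0°.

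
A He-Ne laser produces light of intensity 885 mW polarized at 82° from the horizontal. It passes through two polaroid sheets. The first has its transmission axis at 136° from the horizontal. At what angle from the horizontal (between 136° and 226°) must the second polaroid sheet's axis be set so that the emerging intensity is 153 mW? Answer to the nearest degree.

θ ≈ 181°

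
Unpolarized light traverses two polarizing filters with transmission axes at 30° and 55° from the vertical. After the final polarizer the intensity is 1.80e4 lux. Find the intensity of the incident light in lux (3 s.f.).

Unpolarized light through the first polarizer → I₁ = ½ I₀, now polarized at 30°.
I₂ = I₁ cos²(55° − 30°) = 0.5 I₀ · cos²(25°) = 0.4107 I₀.
So 1.80e4 lux = 0.4107 I₀, giving I₀ = 1.80e4/0.4107 = 4.383e+04 lux.

I₀ ≈ 4.38e4 lux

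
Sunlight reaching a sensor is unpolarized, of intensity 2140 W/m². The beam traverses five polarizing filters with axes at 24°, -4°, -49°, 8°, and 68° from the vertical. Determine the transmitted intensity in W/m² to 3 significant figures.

Unpolarized light through the first polarizer → I₁ = 2140 W/m²/2 = 1070 W/m², polarized at 24°.
I₂ = I₁ · cos²(28°) = 1070 · 0.7796 = 834.2 W/m².
I₃ = I₂ · cos²(45°) = 834.2 · 0.5 = 417.1 W/m².
I₄ = I₃ · cos²(57°) = 417.1 · 0.2966 = 123.7 W/m².
I₅ = I₄ · cos²(60°) = 123.7 · 0.25 = 30.93 W/m².

I ≈ 30.9 W/m²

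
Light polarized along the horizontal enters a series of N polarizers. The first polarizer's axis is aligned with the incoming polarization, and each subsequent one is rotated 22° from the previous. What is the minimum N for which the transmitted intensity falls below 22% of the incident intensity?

N = 12

First polarizer is aligned with the polarization: full transmission.
Each further stage multiplies by cos²(22°) = 0.8597.
After N polarizers: T = 0.8597^(N−1). Require T < 0.22 ⇒ N−1 > ln(0.22)/ln(0.8597) = 10.01, so N−1 ≥ 11 and N = 12.
Check: N=12 gives T = 0.1895 < 0.22; N=11 gives T = 0.2205.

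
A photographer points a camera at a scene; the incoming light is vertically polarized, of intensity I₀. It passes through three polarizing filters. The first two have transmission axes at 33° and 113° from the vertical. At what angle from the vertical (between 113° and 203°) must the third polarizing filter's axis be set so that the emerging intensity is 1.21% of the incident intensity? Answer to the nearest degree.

θ ≈ 154°

By Malus's law, I₁ = I₀ cos²(33° − 0°) = I₀ cos²(33°) = 0.7034 I₀.
I₂ = I₁ cos²(113° − 33°) = 0.7034 I₀ · cos²(80°) = 0.02121 I₀.
Need I₃/I₀ = 0.0121, so cos²(θ − 113°) = 0.0121 / 0.02121 = 0.5705.
θ − 113° = arccos(√0.5705) = 40.9°, giving θ ≈ 113 + 40.9 = 153.9°.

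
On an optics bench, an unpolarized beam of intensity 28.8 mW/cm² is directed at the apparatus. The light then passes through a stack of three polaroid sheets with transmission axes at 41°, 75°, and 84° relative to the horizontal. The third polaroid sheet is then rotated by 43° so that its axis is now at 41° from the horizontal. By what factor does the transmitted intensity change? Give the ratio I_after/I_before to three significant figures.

Before rotation:
Unpolarized light through the first polarizer → I₁ = ½ I₀, now polarized at 41°.
I₂ = I₁ cos²(75° − 41°) = 0.5 I₀ · cos²(34°) = 0.3437 I₀.
I₃ = I₂ cos²(84° − 75°) = 0.3437 I₀ · cos²(9°) = 0.3352 I₀.
After rotation:
Unpolarized light through the first polarizer → I₁ = ½ I₀, now polarized at 41°.
I₂ = I₁ cos²(75° − 41°) = 0.5 I₀ · cos²(34°) = 0.3437 I₀.
I₃ = I₂ cos²(41° − 75°) = 0.3437 I₀ · cos²(34°) = 0.2362 I₀.
Ratio = 0.2362 / 0.3352 = 0.7045.

I_new/I_old ≈ 0.705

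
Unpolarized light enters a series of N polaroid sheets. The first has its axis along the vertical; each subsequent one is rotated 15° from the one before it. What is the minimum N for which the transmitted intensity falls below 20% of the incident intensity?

N = 15

First polarizer halves the unpolarized light: factor 1/2.
Each further stage multiplies by cos²(15°) = 0.933.
After N polarizers: T = 0.5·0.933^(N−1). Require T < 0.20 ⇒ N−1 > ln(0.20/0.5)/ln(0.933) = 13.22, so N−1 ≥ 14 and N = 15.
Check: N=15 gives T = 0.1894 < 0.20; N=14 gives T = 0.203.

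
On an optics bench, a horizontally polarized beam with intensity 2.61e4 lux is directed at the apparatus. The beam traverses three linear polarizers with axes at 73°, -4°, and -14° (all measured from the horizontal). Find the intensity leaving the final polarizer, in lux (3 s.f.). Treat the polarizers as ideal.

I ≈ 109 lux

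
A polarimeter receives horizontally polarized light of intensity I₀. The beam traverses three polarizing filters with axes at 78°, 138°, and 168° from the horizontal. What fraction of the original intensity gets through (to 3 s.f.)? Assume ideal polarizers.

By Malus's law, I₁ = I₀ cos²(78° − 0°) = I₀ cos²(78°) = 0.04323 I₀.
I₂ = I₁ cos²(138° − 78°) = 0.04323 I₀ · cos²(60°) = 0.01081 I₀.
I₃ = I₂ cos²(168° − 138°) = 0.01081 I₀ · cos²(30°) = 0.008105 I₀.
Transmitted fraction = 0.008105.

≈ 0.00811 I₀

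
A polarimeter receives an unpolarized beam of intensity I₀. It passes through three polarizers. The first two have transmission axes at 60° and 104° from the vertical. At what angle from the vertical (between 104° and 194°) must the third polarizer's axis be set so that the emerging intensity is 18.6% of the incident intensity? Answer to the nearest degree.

Unpolarized light through the first polarizer → I₁ = ½ I₀, now polarized at 60°.
I₂ = I₁ cos²(104° − 60°) = 0.5 I₀ · cos²(44°) = 0.2587 I₀.
Need I₃/I₀ = 0.186, so cos²(θ − 104°) = 0.186 / 0.2587 = 0.7189.
θ − 104° = arccos(√0.7189) = 32.0°, giving θ ≈ 104 + 32.0 = 136.0°.

θ ≈ 136°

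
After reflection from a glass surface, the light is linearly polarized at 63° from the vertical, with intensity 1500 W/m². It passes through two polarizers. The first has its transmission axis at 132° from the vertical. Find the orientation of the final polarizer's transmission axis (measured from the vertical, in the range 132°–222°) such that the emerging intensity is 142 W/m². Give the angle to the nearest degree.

θ ≈ 163°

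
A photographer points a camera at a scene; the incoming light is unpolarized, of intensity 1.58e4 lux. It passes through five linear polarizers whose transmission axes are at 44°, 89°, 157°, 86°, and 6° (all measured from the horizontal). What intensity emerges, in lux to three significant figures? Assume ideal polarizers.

I ≈ 1.77 lux

Unpolarized light through the first polarizer → I₁ = 1.58e4 lux/2 = 7900 lux, polarized at 44°.
I₂ = I₁ · cos²(45°) = 7900 · 0.5 = 3950 lux.
I₃ = I₂ · cos²(68°) = 3950 · 0.1403 = 554.3 lux.
I₄ = I₃ · cos²(71°) = 554.3 · 0.106 = 58.75 lux.
I₅ = I₄ · cos²(80°) = 58.75 · 0.03015 = 1.772 lux.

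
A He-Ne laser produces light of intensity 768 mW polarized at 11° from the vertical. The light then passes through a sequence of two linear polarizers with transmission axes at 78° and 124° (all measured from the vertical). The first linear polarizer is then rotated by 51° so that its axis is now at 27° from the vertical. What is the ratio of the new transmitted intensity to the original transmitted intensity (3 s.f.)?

Before rotation:
By Malus's law, I₁ = I₀ cos²(78° − 11°) = I₀ cos²(67°) = 0.1527 I₀.
I₂ = I₁ cos²(124° − 78°) = 0.1527 I₀ · cos²(46°) = 0.07367 I₀.
After rotation:
I₁ = I₀ cos²(27° − 11°) = I₀ cos²(16°) = 0.924 I₀.
Angle between axes 1 and 2: 83°. I₂ = 0.924 I₀ · cos²(83°) = 0.01372 I₀.
Ratio = 0.01372 / 0.07367 = 0.1863.

I_new/I_old ≈ 0.186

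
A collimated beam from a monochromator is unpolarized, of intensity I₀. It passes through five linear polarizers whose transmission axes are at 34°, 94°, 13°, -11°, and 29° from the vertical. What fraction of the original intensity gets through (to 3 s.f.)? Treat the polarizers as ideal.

Unpolarized light through the first polarizer → I₁ = ½ I₀, now polarized at 34°.
I₂ = I₁ cos²(94° − 34°) = 0.5 I₀ · cos²(60°) = 0.125 I₀.
I₃ = I₂ cos²(13° − 94°) = 0.125 I₀ · cos²(81°) = 0.003059 I₀.
I₄ = I₃ cos²(-11° − 13°) = 0.003059 I₀ · cos²(24°) = 0.002553 I₀.
I₅ = I₄ cos²(29° + 11°) = 0.002553 I₀ · cos²(40°) = 0.001498 I₀.
Transmitted fraction = 0.001498.

≈ 0.00150 I₀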